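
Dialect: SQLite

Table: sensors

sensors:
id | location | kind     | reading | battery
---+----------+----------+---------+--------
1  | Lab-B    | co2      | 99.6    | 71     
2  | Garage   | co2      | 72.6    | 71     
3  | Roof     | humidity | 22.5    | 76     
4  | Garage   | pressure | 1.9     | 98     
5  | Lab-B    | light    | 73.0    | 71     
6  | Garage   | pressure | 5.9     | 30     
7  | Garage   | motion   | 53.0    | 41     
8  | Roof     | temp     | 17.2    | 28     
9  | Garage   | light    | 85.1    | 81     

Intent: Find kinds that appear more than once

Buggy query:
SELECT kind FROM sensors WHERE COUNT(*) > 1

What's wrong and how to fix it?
Bug: COUNT(*) is an aggregate and cannot be used in WHERE

Fix: GROUP BY kind, then filter groups with HAVING COUNT(*) > 1

Corrected query:
SELECT kind FROM sensors GROUP BY kind HAVING COUNT(*) > 1

Result:
kind    
--------
co2     
light   
pressure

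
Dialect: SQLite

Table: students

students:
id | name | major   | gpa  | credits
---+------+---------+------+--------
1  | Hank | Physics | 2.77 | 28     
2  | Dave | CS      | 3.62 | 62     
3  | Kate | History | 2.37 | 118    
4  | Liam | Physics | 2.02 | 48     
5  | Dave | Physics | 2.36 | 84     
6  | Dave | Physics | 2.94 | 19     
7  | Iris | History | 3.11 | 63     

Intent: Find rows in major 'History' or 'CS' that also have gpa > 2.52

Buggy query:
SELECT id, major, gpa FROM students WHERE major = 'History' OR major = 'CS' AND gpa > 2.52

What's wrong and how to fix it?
Bug: AND binds tighter than OR, so this parses as major = 'History' OR (major = 'CS' AND gpa > 2.52)

Fix: Add parentheses around the OR so the AND applies to both alternatives

Corrected query:
SELECT id, major, gpa FROM students WHERE (major = 'History' OR major = 'CS') AND gpa > 2.52

Result:
id | major   | gpa 
---+---------+-----
2  | CS      | 3.62
7  | History | 3.11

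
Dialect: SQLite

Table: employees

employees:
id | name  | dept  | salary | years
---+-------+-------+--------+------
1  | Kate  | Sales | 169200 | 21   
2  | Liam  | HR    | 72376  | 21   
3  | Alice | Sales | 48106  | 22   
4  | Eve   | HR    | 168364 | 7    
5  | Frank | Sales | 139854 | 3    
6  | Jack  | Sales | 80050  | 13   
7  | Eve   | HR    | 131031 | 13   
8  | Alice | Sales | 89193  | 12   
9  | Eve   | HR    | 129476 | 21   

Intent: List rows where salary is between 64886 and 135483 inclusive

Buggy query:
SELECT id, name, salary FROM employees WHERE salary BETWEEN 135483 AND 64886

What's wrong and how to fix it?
Bug: The bounds are reversed; BETWEEN a AND b requires a <= b to match anything

Fix: Write BETWEEN 64886 AND 135483

Corrected query:
SELECT id, name, salary FROM employees WHERE salary BETWEEN 64886 AND 135483

Result:
id | name  | salary
---+-------+-------
2  | Liam  | 72376 
6  | Jack  | 80050 
7  | Eve   | 131031
8  | Alice | 89193 
9  | Eve   | 129476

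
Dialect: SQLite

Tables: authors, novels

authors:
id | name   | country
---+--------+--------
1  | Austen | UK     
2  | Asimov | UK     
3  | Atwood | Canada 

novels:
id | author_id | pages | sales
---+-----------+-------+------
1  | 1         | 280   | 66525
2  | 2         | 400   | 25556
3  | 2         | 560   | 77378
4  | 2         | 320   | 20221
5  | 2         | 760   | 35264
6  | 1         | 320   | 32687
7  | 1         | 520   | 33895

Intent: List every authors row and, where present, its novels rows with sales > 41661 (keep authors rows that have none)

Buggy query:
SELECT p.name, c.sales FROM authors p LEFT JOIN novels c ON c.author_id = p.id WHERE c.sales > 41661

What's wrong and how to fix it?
Bug: Filtering c.sales in WHERE discards the NULL rows produced by LEFT JOIN, turning it into an inner join

Fix: Move the right-table condition into the ON clause so unmatched parents are kept

Corrected query:
SELECT p.name, c.sales FROM authors p LEFT JOIN novels c ON c.author_id = p.id AND c.sales > 41661

Result:
name   | sales
-------+------
Austen | 66525
Asimov | 77378
Atwood | NULL 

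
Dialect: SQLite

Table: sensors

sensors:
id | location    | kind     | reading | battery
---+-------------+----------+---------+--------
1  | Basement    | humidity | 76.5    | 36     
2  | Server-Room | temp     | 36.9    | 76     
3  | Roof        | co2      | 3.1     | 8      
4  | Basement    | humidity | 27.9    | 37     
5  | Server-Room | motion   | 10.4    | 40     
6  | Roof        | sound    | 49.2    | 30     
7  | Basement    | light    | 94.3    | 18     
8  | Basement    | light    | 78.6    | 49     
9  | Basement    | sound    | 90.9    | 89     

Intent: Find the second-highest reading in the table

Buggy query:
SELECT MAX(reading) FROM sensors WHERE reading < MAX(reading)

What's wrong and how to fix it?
Bug: MAX(reading) on the right of the comparison is an aggregate-in-WHERE error

Fix: Put the inner MAX in a scalar subquery

Corrected query:
SELECT MAX(reading) FROM sensors WHERE reading < (SELECT MAX(reading) FROM sensors)

Result:
MAX(reading)
------------
90.9        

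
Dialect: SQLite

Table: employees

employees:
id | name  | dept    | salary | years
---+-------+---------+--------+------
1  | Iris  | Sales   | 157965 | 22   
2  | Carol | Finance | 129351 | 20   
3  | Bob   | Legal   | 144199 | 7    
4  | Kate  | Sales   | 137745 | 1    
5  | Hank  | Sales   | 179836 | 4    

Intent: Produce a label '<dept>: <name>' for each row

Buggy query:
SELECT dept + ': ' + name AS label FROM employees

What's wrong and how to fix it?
Bug: SQLite uses || for string concatenation; + coerces text to numbers (yielding 0)

Fix: Replace + with || to concatenate text

Corrected query:
SELECT dept || ': ' || name AS label FROM employees

Result:
label         
--------------
Sales: Iris   
Finance: Carol
Legal: Bob    
Sales: Kate   
Sales: Hank   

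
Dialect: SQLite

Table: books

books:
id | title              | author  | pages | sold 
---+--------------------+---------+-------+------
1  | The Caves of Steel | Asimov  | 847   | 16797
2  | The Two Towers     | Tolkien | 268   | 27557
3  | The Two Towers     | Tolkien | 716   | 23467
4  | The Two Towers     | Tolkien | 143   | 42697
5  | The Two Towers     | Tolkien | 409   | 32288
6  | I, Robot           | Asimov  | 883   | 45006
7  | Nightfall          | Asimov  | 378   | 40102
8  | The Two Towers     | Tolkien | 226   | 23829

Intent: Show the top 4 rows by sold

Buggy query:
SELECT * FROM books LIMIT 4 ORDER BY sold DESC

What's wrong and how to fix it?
Bug: ORDER BY cannot follow LIMIT; LIMIT is the final clause

Fix: Sort with ORDER BY, then apply LIMIT

Corrected query:
SELECT * FROM books ORDER BY sold DESC LIMIT 4

Result:
id | title          | author  | pages | sold 
---+----------------+---------+-------+------
6  | I, Robot       | Asimov  | 883   | 45006
4  | The Two Towers | Tolkien | 143   | 42697
7  | Nightfall      | Asimov  | 378   | 40102
5  | The Two Towers | Tolkien | 409   | 32288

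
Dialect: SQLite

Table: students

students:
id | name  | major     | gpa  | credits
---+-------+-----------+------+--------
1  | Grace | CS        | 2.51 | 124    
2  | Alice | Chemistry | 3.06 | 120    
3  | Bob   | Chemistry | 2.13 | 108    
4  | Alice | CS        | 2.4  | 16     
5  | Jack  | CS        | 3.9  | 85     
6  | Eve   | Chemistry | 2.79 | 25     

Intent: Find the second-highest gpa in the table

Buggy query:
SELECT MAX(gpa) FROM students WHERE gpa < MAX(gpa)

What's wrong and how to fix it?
Bug: MAX(gpa) on the right of the comparison is an aggregate-in-WHERE error

Fix: Put the inner MAX in a scalar subquery

Corrected query:
SELECT MAX(gpa) FROM students WHERE gpa < (SELECT MAX(gpa) FROM students)

Result:
MAX(gpa)
--------
3.06    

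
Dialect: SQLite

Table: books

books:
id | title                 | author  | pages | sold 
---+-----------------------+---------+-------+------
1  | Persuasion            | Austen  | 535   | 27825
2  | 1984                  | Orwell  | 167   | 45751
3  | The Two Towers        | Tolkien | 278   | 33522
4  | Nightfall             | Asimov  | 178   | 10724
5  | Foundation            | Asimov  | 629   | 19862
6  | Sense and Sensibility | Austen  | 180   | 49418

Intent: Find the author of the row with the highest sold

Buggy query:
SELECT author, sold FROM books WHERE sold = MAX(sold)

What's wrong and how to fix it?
Bug: MAX(sold) is an aggregate and cannot be used directly in WHERE

Fix: Use a subquery: WHERE sold = (SELECT MAX(sold) FROM books)

Corrected query:
SELECT author, sold FROM books WHERE sold = (SELECT MAX(sold) FROM books)

Result:
author | sold 
-------+------
Austen | 49418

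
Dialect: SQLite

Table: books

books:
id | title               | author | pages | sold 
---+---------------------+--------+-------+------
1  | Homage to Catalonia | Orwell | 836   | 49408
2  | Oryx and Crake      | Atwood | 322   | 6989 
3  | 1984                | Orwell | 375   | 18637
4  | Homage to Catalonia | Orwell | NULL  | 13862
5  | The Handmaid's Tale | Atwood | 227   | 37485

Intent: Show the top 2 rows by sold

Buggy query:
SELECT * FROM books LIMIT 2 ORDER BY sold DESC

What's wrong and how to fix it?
Bug: LIMIT must come after ORDER BY

Fix: Sort with ORDER BY, then apply LIMIT

Corrected query:
SELECT * FROM books ORDER BY sold DESC LIMIT 2

Result:
id | title               | author | pages | sold 
---+---------------------+--------+-------+------
1  | Homage to Catalonia | Orwell | 836   | 49408
5  | The Handmaid's Tale | Atwood | 227   | 37485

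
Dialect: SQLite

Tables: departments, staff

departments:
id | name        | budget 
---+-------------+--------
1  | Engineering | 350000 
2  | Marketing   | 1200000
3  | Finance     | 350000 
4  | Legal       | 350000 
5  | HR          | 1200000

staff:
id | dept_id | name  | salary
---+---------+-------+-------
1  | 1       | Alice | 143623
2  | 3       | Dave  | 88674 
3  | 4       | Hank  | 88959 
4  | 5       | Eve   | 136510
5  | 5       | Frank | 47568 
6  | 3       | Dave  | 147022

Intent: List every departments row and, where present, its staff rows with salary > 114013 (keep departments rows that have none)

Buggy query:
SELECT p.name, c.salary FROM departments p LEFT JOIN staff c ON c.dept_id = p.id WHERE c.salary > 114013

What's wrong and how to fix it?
Bug: Filtering c.salary in WHERE discards the NULL rows produced by LEFT JOIN, turning it into an inner join

Fix: Put 'c.salary > 114013' in the JOIN's ON clause instead of WHERE

Corrected query:
SELECT p.name, c.salary FROM departments p LEFT JOIN staff c ON c.dept_id = p.id AND c.salary > 114013

Result:
name        | salary
------------+-------
Engineering | 143623
Marketing   | NULL  
Finance     | 147022
Legal       | NULL  
HR          | 136510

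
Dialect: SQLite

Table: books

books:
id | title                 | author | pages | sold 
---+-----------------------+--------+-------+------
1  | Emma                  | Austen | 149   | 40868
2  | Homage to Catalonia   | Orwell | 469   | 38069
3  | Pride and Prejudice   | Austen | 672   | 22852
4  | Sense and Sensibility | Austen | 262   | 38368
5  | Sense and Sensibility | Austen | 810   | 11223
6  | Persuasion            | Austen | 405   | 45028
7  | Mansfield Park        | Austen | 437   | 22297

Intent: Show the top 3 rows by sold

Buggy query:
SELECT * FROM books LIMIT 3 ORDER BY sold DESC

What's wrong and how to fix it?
Bug: ORDER BY cannot follow LIMIT; LIMIT is the final clause

Fix: Sort with ORDER BY, then apply LIMIT

Corrected query:
SELECT * FROM books ORDER BY sold DESC LIMIT 3

Result:
id | title                 | author | pages | sold 
---+-----------------------+--------+-------+------
6  | Persuasion            | Austen | 405   | 45028
1  | Emma                  | Austen | 149   | 40868
4  | Sense and Sensibility | Austen | 262   | 38368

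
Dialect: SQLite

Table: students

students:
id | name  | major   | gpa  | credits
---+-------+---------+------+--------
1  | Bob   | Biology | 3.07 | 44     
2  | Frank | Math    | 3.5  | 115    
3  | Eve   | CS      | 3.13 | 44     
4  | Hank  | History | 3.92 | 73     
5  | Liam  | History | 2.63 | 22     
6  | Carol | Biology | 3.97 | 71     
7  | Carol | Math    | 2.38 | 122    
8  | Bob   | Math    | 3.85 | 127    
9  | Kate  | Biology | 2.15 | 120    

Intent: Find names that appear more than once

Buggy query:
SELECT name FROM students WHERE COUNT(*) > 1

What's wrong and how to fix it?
Bug: COUNT(*) is an aggregate and cannot be used in WHERE

Fix: GROUP BY name, then filter groups with HAVING COUNT(*) > 1

Corrected query:
SELECT name FROM students GROUP BY name HAVING COUNT(*) > 1

Result:
name 
-----
Bob  
Carol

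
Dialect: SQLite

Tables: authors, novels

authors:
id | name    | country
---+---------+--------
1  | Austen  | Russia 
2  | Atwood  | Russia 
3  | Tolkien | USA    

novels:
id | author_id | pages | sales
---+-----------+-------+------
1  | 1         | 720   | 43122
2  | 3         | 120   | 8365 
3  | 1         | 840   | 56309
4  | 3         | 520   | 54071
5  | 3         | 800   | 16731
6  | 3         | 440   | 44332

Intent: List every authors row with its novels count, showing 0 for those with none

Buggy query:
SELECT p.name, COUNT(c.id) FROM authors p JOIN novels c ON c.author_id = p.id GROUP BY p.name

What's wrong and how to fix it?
Bug: An inner join excludes parents with zero children

Fix: Switch to LEFT JOIN to retain unmatched parent rows

Corrected query:
SELECT p.name, COUNT(c.id) FROM authors p LEFT JOIN novels c ON c.author_id = p.id GROUP BY p.name

Result:
name    | COUNT(c.id)
--------+------------
Atwood  | 0          
Austen  | 2          
Tolkien | 4          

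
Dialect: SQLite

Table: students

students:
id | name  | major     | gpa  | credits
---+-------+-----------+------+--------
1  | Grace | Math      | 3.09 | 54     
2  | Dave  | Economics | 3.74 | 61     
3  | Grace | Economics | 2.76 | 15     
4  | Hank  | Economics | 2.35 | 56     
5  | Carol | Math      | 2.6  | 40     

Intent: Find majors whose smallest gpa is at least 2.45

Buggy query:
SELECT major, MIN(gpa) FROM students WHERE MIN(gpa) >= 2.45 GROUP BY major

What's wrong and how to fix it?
Bug: Aggregates like MIN are computed per group after WHERE runs

Fix: Replace WHERE with HAVING after the GROUP BY

Corrected query:
SELECT major, MIN(gpa) FROM students GROUP BY major HAVING MIN(gpa) >= 2.45

Result:
major | MIN(gpa)
------+---------
Math  | 2.6     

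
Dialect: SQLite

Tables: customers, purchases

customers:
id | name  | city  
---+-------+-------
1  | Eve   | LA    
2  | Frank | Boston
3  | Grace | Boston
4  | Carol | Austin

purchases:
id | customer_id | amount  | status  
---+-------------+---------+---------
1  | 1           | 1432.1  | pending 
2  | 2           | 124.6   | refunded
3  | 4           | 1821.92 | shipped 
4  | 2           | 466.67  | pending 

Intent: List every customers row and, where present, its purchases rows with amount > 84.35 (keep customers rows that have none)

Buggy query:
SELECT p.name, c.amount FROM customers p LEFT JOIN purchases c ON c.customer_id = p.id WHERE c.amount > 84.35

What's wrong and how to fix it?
Bug: Filtering c.amount in WHERE discards the NULL rows produced by LEFT JOIN, turning it into an inner join

Fix: Put 'c.amount > 84.35' in the JOIN's ON clause instead of WHERE

Corrected query:
SELECT p.name, c.amount FROM customers p LEFT JOIN purchases c ON c.customer_id = p.id AND c.amount > 84.35

Result:
name  | amount 
------+--------
Eve   | 1432.1 
Frank | 124.6  
Frank | 466.67 
Grace | NULL   
Carol | 1821.92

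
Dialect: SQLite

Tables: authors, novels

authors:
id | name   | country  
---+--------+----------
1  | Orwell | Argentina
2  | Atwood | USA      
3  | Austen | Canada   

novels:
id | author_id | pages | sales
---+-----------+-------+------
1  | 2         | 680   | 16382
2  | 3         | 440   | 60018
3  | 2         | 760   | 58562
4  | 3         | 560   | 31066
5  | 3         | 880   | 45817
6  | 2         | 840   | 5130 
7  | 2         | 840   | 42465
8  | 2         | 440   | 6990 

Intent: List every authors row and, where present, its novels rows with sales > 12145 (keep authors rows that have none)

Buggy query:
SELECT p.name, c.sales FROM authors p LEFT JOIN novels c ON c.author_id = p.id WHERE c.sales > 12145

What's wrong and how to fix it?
Bug: A WHERE condition on the right-hand table after LEFT JOIN drops unmatched parents

Fix: Move the right-table condition into the ON clause so unmatched parents are kept

Corrected query:
SELECT p.name, c.sales FROM authors p LEFT JOIN novels c ON c.author_id = p.id AND c.sales > 12145

Result:
name   | sales
-------+------
Orwell | NULL 
Atwood | 16382
Atwood | 42465
Atwood | 58562
Austen | 31066
Austen | 45817
Austen | 60018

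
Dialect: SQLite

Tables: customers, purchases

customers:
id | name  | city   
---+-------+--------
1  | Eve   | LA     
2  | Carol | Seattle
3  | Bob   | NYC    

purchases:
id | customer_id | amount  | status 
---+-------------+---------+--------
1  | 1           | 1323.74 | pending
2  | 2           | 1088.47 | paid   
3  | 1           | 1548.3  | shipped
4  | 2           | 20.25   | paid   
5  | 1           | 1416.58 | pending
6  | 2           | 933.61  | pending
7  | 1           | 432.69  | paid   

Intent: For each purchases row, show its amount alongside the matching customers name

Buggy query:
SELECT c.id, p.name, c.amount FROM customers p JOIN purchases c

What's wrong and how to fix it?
Bug: Missing join condition: each purchases row is matched to all customers rows instead of just its own

Fix: Specify the join condition linking the foreign key to the parent id

Corrected query:
SELECT c.id, p.name, c.amount FROM customers p JOIN purchases c ON c.customer_id = p.id

Result:
id | name  | amount 
---+-------+--------
1  | Eve   | 1323.74
2  | Carol | 1088.47
3  | Eve   | 1548.3 
4  | Carol | 20.25  
5  | Eve   | 1416.58
6  | Carol | 933.61 
7  | Eve   | 432.69 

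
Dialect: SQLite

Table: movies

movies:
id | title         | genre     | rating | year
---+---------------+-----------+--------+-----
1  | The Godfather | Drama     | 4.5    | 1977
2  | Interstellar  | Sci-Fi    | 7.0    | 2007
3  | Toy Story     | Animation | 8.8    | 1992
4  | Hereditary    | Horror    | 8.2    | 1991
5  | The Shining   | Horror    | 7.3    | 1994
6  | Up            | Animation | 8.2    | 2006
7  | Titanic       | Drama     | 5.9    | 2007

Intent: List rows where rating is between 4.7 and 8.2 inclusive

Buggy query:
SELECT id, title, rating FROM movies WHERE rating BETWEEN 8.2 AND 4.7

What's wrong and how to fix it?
Bug: The bounds are reversed; BETWEEN a AND b requires a <= b to match anything

Fix: Swap the bounds so the smaller value comes first

Corrected query:
SELECT id, title, rating FROM movies WHERE rating BETWEEN 4.7 AND 8.2

Result:
id | title        | rating
---+--------------+-------
2  | Interstellar | 7     
4  | Hereditary   | 8.2   
5  | The Shining  | 7.3   
6  | Up           | 8.2   
7  | Titanic      | 5.9   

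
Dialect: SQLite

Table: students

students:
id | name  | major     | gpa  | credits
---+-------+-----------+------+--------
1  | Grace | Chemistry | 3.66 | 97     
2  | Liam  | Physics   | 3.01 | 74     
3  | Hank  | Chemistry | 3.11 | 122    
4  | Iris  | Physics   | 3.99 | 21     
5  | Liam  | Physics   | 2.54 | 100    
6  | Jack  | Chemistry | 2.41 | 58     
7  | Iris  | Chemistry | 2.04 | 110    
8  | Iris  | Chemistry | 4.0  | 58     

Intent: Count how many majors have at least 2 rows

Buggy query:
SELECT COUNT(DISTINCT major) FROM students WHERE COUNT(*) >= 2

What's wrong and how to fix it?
Bug: WHERE filters individual rows, not groups, so a group-level COUNT is invalid there

Fix: Group first with HAVING COUNT(*) >= 2, then COUNT the resulting groups

Corrected query:
SELECT COUNT(*) FROM (SELECT major FROM students GROUP BY major HAVING COUNT(*) >= 2)

Result:
COUNT(*)
--------
2       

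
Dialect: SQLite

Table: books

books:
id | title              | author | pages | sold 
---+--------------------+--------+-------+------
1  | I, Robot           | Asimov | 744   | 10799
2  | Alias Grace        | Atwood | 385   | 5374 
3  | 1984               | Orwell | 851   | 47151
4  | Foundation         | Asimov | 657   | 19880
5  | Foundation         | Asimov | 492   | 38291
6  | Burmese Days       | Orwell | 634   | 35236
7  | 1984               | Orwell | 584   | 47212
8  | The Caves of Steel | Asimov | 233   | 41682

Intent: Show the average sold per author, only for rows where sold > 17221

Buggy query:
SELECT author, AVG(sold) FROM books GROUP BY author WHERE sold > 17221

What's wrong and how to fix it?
Bug: WHERE cannot follow GROUP BY

Fix: Move the WHERE clause before GROUP BY

Corrected query:
SELECT author, AVG(sold) FROM books WHERE sold > 17221 GROUP BY author

Result:
author | AVG(sold)   
-------+-------------
Asimov | 33284.333333
Orwell | 43199.666667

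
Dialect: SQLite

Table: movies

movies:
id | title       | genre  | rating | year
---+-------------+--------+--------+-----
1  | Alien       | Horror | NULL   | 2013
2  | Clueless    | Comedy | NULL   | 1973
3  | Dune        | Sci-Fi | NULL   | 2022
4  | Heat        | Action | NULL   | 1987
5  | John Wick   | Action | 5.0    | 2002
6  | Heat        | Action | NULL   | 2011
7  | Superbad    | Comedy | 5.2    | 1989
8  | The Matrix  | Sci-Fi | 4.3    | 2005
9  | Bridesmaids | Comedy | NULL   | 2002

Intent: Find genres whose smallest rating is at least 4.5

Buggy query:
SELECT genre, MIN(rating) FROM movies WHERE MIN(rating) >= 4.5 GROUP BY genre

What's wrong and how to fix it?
Bug: MIN() in WHERE is a misuse of aggregate

Fix: Use HAVING for the per-group MIN condition

Corrected query:
SELECT genre, MIN(rating) FROM movies GROUP BY genre HAVING MIN(rating) >= 4.5

Result:
genre  | MIN(rating)
-------+------------
Action | 5          
Comedy | 5.2        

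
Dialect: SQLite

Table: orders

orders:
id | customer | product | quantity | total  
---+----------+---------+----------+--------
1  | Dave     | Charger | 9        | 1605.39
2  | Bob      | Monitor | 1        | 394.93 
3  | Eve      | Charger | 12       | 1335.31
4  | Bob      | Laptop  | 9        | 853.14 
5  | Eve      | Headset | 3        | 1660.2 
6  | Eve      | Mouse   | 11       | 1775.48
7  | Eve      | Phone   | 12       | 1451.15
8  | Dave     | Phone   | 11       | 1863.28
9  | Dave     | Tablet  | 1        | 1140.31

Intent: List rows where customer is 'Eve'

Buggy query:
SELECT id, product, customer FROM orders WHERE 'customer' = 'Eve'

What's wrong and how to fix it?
Bug: 'customer' in single quotes is a string literal, not the column; the comparison is literal-vs-literal and never true

Fix: Remove the quotes around the column name (or use double quotes for an identifier)

Corrected query:
SELECT id, product, customer FROM orders WHERE customer = 'Eve'

Result:
id | product | customer
---+---------+---------
3  | Charger | Eve     
5  | Headset | Eve     
6  | Mouse   | Eve     
7  | Phone   | Eve     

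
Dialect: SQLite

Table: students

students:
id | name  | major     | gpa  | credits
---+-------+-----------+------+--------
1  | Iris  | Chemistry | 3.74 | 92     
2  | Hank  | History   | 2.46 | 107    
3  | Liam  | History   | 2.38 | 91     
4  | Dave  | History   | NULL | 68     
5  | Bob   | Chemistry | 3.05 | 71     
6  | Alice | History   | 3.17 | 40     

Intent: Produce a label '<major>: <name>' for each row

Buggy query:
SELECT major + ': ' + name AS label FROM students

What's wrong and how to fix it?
Bug: SQLite uses || for string concatenation; + coerces text to numbers (yielding 0)

Fix: Use the || operator for string concatenation

Corrected query:
SELECT major || ': ' || name AS label FROM students

Result:
label          
---------------
Chemistry: Iris
History: Hank  
History: Liam  
History: Dave  
Chemistry: Bob 
History: Alice 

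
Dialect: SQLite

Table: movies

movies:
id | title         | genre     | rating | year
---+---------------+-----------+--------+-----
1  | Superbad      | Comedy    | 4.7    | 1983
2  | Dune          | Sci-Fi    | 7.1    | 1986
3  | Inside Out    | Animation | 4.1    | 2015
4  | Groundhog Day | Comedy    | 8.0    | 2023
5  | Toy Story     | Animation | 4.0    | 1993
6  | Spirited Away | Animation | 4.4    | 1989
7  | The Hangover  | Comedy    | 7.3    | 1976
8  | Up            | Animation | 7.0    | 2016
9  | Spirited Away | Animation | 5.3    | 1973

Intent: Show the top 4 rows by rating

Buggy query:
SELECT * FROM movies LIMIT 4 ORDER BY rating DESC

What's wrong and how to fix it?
Bug: ORDER BY cannot follow LIMIT; LIMIT is the final clause

Fix: Swap the clauses: ORDER BY first, then LIMIT

Corrected query:
SELECT * FROM movies ORDER BY rating DESC LIMIT 4

Result:
id | title         | genre     | rating | year
---+---------------+-----------+--------+-----
4  | Groundhog Day | Comedy    | 8      | 2023
7  | The Hangover  | Comedy    | 7.3    | 1976
2  | Dune          | Sci-Fi    | 7.1    | 1986
8  | Up            | Animation | 7      | 2016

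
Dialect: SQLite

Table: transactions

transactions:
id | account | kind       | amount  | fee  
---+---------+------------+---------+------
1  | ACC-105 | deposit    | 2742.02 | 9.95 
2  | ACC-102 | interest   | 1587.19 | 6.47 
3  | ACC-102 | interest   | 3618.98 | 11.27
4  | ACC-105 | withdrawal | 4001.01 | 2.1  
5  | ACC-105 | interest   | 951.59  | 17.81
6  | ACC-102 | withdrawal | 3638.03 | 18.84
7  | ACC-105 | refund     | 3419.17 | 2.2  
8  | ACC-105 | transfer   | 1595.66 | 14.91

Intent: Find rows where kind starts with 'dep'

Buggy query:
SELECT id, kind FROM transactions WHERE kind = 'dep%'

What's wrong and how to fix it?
Bug: Wildcards only work with LIKE; '=' treats '%' as a literal character

Fix: Use LIKE for wildcard pattern matching

Corrected query:
SELECT id, kind FROM transactions WHERE kind LIKE 'dep%'

Result:
id | kind   
---+--------
1  | deposit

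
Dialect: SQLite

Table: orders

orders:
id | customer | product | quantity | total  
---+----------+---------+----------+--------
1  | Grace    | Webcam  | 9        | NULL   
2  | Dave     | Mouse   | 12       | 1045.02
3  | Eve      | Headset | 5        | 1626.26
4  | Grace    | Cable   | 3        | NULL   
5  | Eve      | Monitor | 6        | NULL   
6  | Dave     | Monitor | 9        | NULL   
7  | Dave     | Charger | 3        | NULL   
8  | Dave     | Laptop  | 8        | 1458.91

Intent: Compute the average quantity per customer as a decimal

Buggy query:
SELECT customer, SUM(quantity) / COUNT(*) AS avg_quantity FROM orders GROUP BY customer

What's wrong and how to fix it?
Bug: Both operands are integers, so '/' performs integer division and truncates

Fix: Cast one side to REAL so the division keeps the fractional part

Corrected query:
SELECT customer, SUM(quantity) * 1.0 / COUNT(*) AS avg_quantity FROM orders GROUP BY customer

Result:
customer | avg_quantity
---------+-------------
Dave     | 8           
Eve      | 5.5         
Grace    | 6           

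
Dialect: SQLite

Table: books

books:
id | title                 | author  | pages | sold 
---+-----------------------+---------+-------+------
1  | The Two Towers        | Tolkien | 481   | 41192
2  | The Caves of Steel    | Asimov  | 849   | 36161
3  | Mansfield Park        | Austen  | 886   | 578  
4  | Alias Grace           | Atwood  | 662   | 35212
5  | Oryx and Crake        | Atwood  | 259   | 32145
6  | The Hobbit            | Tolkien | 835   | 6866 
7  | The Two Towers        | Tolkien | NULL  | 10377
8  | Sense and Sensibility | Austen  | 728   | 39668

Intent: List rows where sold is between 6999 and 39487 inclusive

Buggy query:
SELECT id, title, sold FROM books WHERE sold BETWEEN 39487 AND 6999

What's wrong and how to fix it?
Bug: BETWEEN expects the lower bound first; with 39487 AND 6999 the range is empty

Fix: Swap the bounds so the smaller value comes first

Corrected query:
SELECT id, title, sold FROM books WHERE sold BETWEEN 6999 AND 39487

Result:
id | title              | sold 
---+--------------------+------
2  | The Caves of Steel | 36161
4  | Alias Grace        | 35212
5  | Oryx and Crake     | 32145
7  | The Two Towers     | 10377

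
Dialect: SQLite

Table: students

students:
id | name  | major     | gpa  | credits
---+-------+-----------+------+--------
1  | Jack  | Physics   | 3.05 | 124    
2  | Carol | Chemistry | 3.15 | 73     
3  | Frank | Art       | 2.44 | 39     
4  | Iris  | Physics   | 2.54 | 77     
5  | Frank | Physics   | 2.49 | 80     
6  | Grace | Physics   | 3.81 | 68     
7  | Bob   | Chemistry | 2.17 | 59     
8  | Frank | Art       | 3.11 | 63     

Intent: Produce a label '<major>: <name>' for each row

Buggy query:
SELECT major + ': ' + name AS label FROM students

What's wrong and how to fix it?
Bug: '+' is numeric addition; on text columns SQLite converts them to 0 instead of concatenating

Fix: Replace + with || to concatenate text

Corrected query:
SELECT major || ': ' || name AS label FROM students

Result:
label           
----------------
Physics: Jack   
Chemistry: Carol
Art: Frank      
Physics: Iris   
Physics: Frank  
Physics: Grace  
Chemistry: Bob  
Art: Frank      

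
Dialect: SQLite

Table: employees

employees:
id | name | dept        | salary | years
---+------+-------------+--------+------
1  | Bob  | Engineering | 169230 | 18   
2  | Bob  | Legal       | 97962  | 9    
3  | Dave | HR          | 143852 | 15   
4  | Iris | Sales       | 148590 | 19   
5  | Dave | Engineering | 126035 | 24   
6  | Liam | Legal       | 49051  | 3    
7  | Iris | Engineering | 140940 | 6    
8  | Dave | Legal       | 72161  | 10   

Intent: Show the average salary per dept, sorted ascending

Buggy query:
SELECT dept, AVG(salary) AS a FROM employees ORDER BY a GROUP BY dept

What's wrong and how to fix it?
Bug: ORDER BY appears before GROUP BY; SQL clause order requires GROUP BY first

Fix: Move ORDER BY to the end, after GROUP BY

Corrected query:
SELECT dept, AVG(salary) AS a FROM employees GROUP BY dept ORDER BY a

Result:
dept        | a            
------------+--------------
Legal       | 73058        
HR          | 143852       
Engineering | 145401.666667
Sales       | 148590       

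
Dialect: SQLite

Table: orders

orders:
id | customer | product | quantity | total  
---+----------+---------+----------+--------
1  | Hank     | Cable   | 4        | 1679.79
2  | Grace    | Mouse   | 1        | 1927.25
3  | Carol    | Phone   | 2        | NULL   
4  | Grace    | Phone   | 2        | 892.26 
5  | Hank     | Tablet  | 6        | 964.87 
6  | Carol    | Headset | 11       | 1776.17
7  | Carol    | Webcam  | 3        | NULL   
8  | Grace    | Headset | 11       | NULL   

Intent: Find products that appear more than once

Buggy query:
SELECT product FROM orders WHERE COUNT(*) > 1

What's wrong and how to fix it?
Bug: COUNT(*) is an aggregate and cannot be used in WHERE

Fix: Group first, then use HAVING for the count condition

Corrected query:
SELECT product FROM orders GROUP BY product HAVING COUNT(*) > 1

Result:
product
-------
Headset
Phone  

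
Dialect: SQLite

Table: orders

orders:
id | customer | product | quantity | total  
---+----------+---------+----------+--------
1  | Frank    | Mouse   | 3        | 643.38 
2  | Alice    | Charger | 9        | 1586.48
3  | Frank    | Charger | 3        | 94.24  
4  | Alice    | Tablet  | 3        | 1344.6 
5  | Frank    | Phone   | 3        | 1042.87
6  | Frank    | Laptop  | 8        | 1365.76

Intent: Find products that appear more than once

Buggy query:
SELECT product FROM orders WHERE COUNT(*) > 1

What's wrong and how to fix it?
Bug: WHERE can't reference COUNT(*); aggregates are computed after WHERE

Fix: GROUP BY product, then filter groups with HAVING COUNT(*) > 1

Corrected query:
SELECT product FROM orders GROUP BY product HAVING COUNT(*) > 1

Result:
product
-------
Charger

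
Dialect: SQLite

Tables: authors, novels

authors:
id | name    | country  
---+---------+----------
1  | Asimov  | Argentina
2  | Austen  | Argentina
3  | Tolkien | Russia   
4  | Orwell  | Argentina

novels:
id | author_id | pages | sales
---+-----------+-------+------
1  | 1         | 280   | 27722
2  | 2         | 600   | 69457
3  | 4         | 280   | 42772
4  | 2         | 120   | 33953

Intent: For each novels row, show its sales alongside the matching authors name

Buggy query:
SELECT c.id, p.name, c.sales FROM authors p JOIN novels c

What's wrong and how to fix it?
Bug: JOIN with no ON clause produces a cartesian product; every novels row pairs with every authors row

Fix: Add ON c.author_id = p.id to the JOIN

Corrected query:
SELECT c.id, p.name, c.sales FROM authors p JOIN novels c ON c.author_id = p.id

Result:
id | name   | sales
---+--------+------
1  | Asimov | 27722
2  | Austen | 69457
3  | Orwell | 42772
4  | Austen | 33953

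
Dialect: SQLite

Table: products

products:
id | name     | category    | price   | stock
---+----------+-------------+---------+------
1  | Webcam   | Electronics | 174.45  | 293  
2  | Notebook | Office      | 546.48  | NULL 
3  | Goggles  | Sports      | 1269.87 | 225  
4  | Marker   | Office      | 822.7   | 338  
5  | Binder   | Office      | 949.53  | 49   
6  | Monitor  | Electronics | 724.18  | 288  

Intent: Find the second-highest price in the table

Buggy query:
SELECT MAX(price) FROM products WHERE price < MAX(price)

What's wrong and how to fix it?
Bug: The inner MAX is an aggregate inside WHERE, which is not allowed

Fix: Compute the overall MAX in a subquery, then take MAX of rows below it

Corrected query:
SELECT MAX(price) FROM products WHERE price < (SELECT MAX(price) FROM products)

Result:
MAX(price)
----------
949.53    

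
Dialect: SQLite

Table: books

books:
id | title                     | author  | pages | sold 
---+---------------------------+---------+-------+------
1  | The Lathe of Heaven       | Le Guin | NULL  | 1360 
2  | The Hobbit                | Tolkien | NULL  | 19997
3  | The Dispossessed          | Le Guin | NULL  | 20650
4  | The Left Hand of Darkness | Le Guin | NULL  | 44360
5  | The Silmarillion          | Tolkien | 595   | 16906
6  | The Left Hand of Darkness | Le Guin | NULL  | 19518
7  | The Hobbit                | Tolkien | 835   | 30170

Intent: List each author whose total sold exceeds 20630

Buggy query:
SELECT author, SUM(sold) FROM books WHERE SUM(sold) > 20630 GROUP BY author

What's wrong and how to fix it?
Bug: WHERE runs before GROUP BY, so aggregates aren't available there

Fix: Move the aggregate condition to a HAVING clause

Corrected query:
SELECT author, SUM(sold) FROM books GROUP BY author HAVING SUM(sold) > 20630

Result:
author  | SUM(sold)
--------+----------
Le Guin | 85888    
Tolkien | 67073    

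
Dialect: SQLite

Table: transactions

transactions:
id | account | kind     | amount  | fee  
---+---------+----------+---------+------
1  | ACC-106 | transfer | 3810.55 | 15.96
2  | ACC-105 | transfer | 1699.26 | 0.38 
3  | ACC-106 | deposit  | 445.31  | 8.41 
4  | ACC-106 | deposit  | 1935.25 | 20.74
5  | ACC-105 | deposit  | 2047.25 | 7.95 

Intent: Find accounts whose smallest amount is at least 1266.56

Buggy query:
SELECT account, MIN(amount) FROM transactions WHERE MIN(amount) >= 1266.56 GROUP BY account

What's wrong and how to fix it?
Bug: MIN() in WHERE is a misuse of aggregate

Fix: Replace WHERE with HAVING after the GROUP BY

Corrected query:
SELECT account, MIN(amount) FROM transactions GROUP BY account HAVING MIN(amount) >= 1266.56

Result:
account | MIN(amount)
--------+------------
ACC-105 | 1699.26    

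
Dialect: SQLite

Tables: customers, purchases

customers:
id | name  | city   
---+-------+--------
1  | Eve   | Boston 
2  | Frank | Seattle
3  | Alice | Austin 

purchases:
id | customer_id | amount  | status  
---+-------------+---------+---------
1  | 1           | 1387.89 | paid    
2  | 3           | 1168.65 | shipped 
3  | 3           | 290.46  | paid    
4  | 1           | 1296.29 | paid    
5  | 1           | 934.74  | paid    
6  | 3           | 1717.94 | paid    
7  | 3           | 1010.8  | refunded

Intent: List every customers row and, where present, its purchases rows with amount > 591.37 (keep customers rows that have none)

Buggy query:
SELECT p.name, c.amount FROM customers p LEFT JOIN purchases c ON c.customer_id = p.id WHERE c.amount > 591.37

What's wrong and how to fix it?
Bug: Filtering c.amount in WHERE discards the NULL rows produced by LEFT JOIN, turning it into an inner join

Fix: Put 'c.amount > 591.37' in the JOIN's ON clause instead of WHERE

Corrected query:
SELECT p.name, c.amount FROM customers p LEFT JOIN purchases c ON c.customer_id = p.id AND c.amount > 591.37

Result:
name  | amount 
------+--------
Eve   | 934.74 
Eve   | 1296.29
Eve   | 1387.89
Frank | NULL   
Alice | 1010.8 
Alice | 1168.65
Alice | 1717.94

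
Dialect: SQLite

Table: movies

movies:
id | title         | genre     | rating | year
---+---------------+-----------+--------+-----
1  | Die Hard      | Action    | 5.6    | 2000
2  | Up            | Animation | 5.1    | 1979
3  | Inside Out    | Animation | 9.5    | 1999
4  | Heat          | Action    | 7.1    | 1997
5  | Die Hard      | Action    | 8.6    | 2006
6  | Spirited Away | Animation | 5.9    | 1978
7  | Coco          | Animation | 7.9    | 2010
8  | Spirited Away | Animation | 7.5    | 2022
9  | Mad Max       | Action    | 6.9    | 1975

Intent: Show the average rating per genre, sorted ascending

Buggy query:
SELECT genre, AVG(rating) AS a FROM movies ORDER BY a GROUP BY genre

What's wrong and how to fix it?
Bug: GROUP BY must precede ORDER BY

Fix: Reorder: SELECT … FROM … GROUP BY … ORDER BY …

Corrected query:
SELECT genre, AVG(rating) AS a FROM movies GROUP BY genre ORDER BY a

Result:
genre     | a   
----------+-----
Action    | 7.05
Animation | 7.18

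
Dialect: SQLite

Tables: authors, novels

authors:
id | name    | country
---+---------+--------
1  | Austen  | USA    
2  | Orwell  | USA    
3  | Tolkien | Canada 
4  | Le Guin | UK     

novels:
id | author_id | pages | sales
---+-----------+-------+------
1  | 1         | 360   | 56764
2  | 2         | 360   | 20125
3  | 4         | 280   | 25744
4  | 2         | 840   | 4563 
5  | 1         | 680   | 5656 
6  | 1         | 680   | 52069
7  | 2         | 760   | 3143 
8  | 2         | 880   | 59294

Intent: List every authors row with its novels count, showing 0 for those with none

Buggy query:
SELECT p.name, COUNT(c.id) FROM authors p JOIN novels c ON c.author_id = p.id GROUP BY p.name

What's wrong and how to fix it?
Bug: INNER JOIN drops authors rows that have no matching novels rows

Fix: Switch to LEFT JOIN to retain unmatched parent rows

Corrected query:
SELECT p.name, COUNT(c.id) FROM authors p LEFT JOIN novels c ON c.author_id = p.id GROUP BY p.name

Result:
name    | COUNT(c.id)
--------+------------
Austen  | 3          
Le Guin | 1          
Orwell  | 4          
Tolkien | 0          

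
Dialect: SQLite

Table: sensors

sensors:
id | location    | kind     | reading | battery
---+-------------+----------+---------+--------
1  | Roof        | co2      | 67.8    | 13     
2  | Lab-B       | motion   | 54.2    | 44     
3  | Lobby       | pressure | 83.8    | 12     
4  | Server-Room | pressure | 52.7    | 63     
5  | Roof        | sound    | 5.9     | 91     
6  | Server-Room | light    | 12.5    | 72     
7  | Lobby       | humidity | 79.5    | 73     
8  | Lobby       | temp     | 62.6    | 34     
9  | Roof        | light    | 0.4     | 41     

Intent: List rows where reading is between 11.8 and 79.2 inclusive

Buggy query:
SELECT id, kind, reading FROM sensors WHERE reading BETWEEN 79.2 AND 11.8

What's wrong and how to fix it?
Bug: The bounds are reversed; BETWEEN a AND b requires a <= b to match anything

Fix: Swap the bounds so the smaller value comes first

Corrected query:
SELECT id, kind, reading FROM sensors WHERE reading BETWEEN 11.8 AND 79.2

Result:
id | kind     | reading
---+----------+--------
1  | co2      | 67.8   
2  | motion   | 54.2   
4  | pressure | 52.7   
6  | light    | 12.5   
8  | temp     | 62.6   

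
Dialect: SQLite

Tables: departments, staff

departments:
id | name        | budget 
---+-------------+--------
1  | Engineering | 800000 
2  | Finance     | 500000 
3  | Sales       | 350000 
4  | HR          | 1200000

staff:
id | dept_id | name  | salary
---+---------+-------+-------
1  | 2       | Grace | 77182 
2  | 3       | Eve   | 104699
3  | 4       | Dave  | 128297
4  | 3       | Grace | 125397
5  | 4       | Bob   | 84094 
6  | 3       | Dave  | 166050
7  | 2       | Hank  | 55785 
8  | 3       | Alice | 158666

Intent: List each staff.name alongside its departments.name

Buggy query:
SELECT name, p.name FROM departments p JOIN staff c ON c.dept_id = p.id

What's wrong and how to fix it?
Bug: Both tables have a 'name' column; the unqualified reference is ambiguous

Fix: Qualify the column with its table alias (c.name)

Corrected query:
SELECT c.name, p.name FROM departments p JOIN staff c ON c.dept_id = p.id

Result:
name  | name   
------+--------
Grace | Finance
Eve   | Sales  
Dave  | HR     
Grace | Sales  
Bob   | HR     
Dave  | Sales  
Hank  | Finance
Alice | Sales  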